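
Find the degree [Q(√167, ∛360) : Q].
[Q(√167, ∛360) : Q] = 6

Let L = Q(√167, ∛360). Since Q(√167) ⊂ L and [Q(√167):Q] = 2, the tower law gives 2 | [L:Q]. Likewise Q(∛360) ⊂ L with [Q(∛360):Q] = 3 (because 360 is not a perfect cube), so 3 | [L:Q]. As gcd(2,3) = 1, [L:Q] is divisible by 6. Conversely L is generated over Q by √167 and ∛360, so [L:Q] ≤ 2·3 = 6. Therefore [Q(√167, ∛360) : Q] = 6.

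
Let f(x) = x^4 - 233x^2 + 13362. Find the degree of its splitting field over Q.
[K : Q] = 4

Solving the quadratic in x^2: x^2 = (233 ± √(233^2 - 4·13362))/2 = (233 ± √841)/2 = (233 ± 29)/2, giving x^2 = 131 or x^2 = 102. So f(x) = (x^2 - 131)(x^2 - 102) and the roots of f are ±√131, ±√102. Hence the splitting field is K = Q(√131, √102). Since 131 and 102 are distinct squarefree integers > 1, their product 13362 is not a perfect square, so √102 ∉ Q(√131). By the tower law [K:Q] = [Q(√131,√102):Q(√131)] · [Q(√131):Q] = 2 · 2 = 4.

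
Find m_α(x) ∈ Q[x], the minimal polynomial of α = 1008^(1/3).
m_α(x) = x^3 - 1008

α satisfies α^3 = 1008, so x^3 - 1008 annihilates α. By the rational root test, a rational root p/q (in lowest terms) of x^3 - 1008 would satisfy p^3 = 1008 q^3, forcing q = 1 and p^3 = 1008; but 1008 is not a perfect cube, contradiction. A monic cubic over Q with no rational root is irreducible (any nontrivial factorization would include a linear factor). Hence x^3 - 1008 is the minimal polynomial of α, and in particular [Q(α):Q] = 3.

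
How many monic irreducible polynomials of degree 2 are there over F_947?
There are 447931 monic irreducible polynomials of degree 2 over F_947

Each element of F_{947^2} that lies in no proper subfield is a root of exactly one monic irreducible of degree 2 over F_947, and each such polynomial has 2 distinct roots in F_{947^2}. By Möbius inversion the count is N_947(2) = (1/2) Σ_{d|2} μ(2/d) · 947^d = (1/2)(μ(2)·947^1 + μ(1)·947^2) = 895862/2 = 447931.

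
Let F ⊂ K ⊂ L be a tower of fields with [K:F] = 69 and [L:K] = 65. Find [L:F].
[L:F] = 4485

The tower law says that for any tower of field extensions F ⊂ K ⊂ L with finite degrees, [L:F] = [L:K] · [K:F]. Here this gives [L:F] = 65 · 69 = 4485.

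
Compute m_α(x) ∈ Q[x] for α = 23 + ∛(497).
m_α(x) = x^3 - 69x^2 + 1587x - 12664

Set β = α - 23 = ∛(497), so β^3 = 497. Then (α - 23)^3 - 497 = 0, i.e. α is a root of g(x) = (x - 23)^3 - 497 = x^3 - 69x^2 + 1587x - 12664. Since g(x) = h(x - 23) where h(x) = x^3 - 497, and h is irreducible over Q (because 497 is not a perfect cube, so h has no rational root, and a monic cubic with no rational root is irreducible), g is also irreducible (irreducibility is preserved under the substitution x → x - 23). Hence m_α(x) = x^3 - 69x^2 + 1587x - 12664.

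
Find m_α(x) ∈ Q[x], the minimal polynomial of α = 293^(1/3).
m_α(x) = x^3 - 293

α satisfies α^3 = 293, so x^3 - 293 annihilates α. By the rational root test, a rational root p/q (in lowest terms) of x^3 - 293 would satisfy p^3 = 293 q^3, forcing q = 1 and p^3 = 293; but 293 is not a perfect cube, contradiction. A monic cubic over Q with no rational root is irreducible (any nontrivial factorization would include a linear factor). Hence x^3 - 293 is the minimal polynomial of α, and in particular [Q(α):Q] = 3.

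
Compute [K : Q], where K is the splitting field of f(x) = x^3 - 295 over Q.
[K : Q] = 6

The roots of x^3 - 295 are ∛295, ω∛295, ω^2∛295 where ω = e^(2πi/3) is a primitive cube root of unity, so K = Q(∛295, ω). Now [Q(∛295):Q] = 3 (since 295 is not a perfect cube, x^3 - 295 is irreducible) and [Q(ω):Q] = 2. Both 2 and 3 divide [K:Q], and [K:Q] ≤ 3·2 = 6, so [K:Q] = 6. (Equivalently: Q(∛295) ⊂ R but ω ∉ R, so [K : Q(∛295)] = 2.)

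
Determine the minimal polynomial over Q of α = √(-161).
m_α(x) = x^2 + 161

α satisfies α^2 + 161 = 0, so x^2 + 161 annihilates α. Since d = -161 is squarefree and ≠ 1, it is not a perfect square in Q, so x^2 + 161 has no rational root and is therefore irreducible over Q (a degree-2 polynomial over a field is irreducible iff it has no root). Hence m_α(x) = x^2 + 161.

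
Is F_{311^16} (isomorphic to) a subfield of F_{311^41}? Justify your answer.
No: F_{311^16} is not a subfield of F_{311^41}

F_{p^m} embeds in F_{p^n} iff m | n. Here 16 ∤ 41 (since 41 = 2·16 + 9 with remainder 9 ≠ 0), so F_{311^16} is not a subfield of F_{311^41}. Equivalently: if it were, the tower law would give 16 = [F_{311^16}:F_311] dividing [F_{311^41}:F_311] = 41, contradiction.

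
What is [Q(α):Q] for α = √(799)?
[Q(α):Q] = 2

[Q(α):Q] equals the degree of the minimal polynomial of α. Here α^2 = 799 and x^2 - 799 is irreducible (d = 799 is squarefree, ≠ 1, hence not a square), so deg(m_α) = 2. Thus [Q(α):Q] = 2.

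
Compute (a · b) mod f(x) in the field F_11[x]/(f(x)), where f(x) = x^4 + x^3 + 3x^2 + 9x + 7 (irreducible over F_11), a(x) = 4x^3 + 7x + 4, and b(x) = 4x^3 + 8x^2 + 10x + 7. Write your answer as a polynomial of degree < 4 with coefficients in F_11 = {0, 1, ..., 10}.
a · b ≡ 3x^3 + 10x^2 + 7x (mod f(x))

Multiply in F_11[x]: a(x)·b(x) = (4x^3 + 7x + 4)·(4x^3 + 8x^2 + 10x + 7) = 5x^6 + 10x^5 + 2x^4 + x^3 + 3x^2 + x + 6. This has degree ≥ 4, so divide by f(x) over F_11: 5x^6 + 10x^5 + 2x^4 + x^3 + 3x^2 + x + 6 = (5x^2 + 5x + 4)·(x^4 + x^3 + 3x^2 + 9x + 7) + (3x^3 + 10x^2 + 7x). Hence a·b ≡ 3x^3 + 10x^2 + 7x (mod f). (F_11[x]/(f) is a field with 11^4 = 14641 elements since f is irreducible of degree 4.)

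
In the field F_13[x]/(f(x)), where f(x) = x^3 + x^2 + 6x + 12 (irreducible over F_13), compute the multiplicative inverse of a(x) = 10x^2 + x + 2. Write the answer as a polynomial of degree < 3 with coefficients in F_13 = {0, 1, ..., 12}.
a(x)^(-1) ≡ 11x^2 + 11 (mod f(x))

Since f is irreducible over F_13, F_13[x]/(f) is a field and a(x) ≠ 0 has an inverse. Apply the extended Euclidean algorithm to f(x) and a(x) in F_13[x]: f(x) = (4x + 1)·a(x) + (10x + 10);  a(x) = (x + 3)·(10x + 10) + (11). The last nonzero remainder is the constant 11 = gcd(f, a) in F_13. Back-substituting through the division chain expresses 11 = s(x)·a(x) + t(x)·f(x) with s(x) ≡ 4x^2 + 4 (mod f), so (4x^2 + 4)·a(x) ≡ 11 (mod f). Multiplying by 11^(-1) ≡ 6 in F_13 gives a(x)^(-1) ≡ 6·(4x^2 + 4) ≡ 11x^2 + 11 (mod f). Check: (10x^2 + x + 2)·(11x^2 + 11) = 6x^4 + 11x^3 + 2x^2 + 11x + 9 ≡ 1 (mod x^3 + x^2 + 6x + 12).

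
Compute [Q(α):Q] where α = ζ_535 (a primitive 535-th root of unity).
[Q(α):Q] = 424

The minimal polynomial of ζ_535 over Q is the 535-th cyclotomic polynomial Φ_535(x), which is irreducible over Q and has degree φ(535) = 424. Hence [Q(α):Q] = φ(535) = 424.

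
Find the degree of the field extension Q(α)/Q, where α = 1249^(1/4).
[Q(α):Q] = 4

α is a root of x^4 - 1249. By Eisenstein's criterion at the prime p = 1249 (which divides the constant term 1249 but p^2 = 1560001 does not, since 1249 is squarefree), x^4 - 1249 is irreducible over Q. Hence [Q(α):Q] = 4.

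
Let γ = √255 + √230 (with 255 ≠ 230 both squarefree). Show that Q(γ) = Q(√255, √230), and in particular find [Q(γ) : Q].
[Q(γ) : Q] = 4 (equivalently, Q(γ) = Q(√255, √230))

Obviously Q(γ) ⊆ Q(√255, √230), and [Q(√255, √230):Q] = 4 (since 255, 230 are distinct squarefree integers > 1 with 58650 not a perfect square). To show equality we compute the minimal polynomial of γ. From γ = √255 + √230: γ^2 = 255 + 2√(58650) + 230 = 485 + 2√(58650), so γ^2 - 485 = 2√(58650); squaring, (γ^2 - 485)^2 = 4·58650, i.e. γ^4 - 970γ^2 + 235225 - 234600 = 0, i.e. γ^4 - 970γ^2 + 625 = 0. So γ is a root of x^4 - 970x^2 + 625. This polynomial is irreducible over Q: it has no rational root (each ±√255 ± √230 is irrational), and any factorization into two quadratics over Q would force √(58650) ∈ Q (pairing opposite roots) or √255, √230 ∈ Q (other pairings), all impossible. Hence [Q(γ):Q] = 4 = [Q(√255, √230):Q], so Q(γ) = Q(√255, √230).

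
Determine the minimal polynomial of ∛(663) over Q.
m_α(x) = x^3 - 663

α satisfies α^3 = 663, so x^3 - 663 annihilates α. By the rational root test, a rational root p/q (in lowest terms) of x^3 - 663 would satisfy p^3 = 663 q^3, forcing q = 1 and p^3 = 663; but 663 is not a perfect cube, contradiction. A monic cubic over Q with no rational root is irreducible (any nontrivial factorization would include a linear factor). Hence x^3 - 663 is the minimal polynomial of α, and in particular [Q(α):Q] = 3.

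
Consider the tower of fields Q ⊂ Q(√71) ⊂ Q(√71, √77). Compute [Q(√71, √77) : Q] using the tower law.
[Q(√71, √77) : Q] = 4

[Q(√71):Q] = 2 (min poly x^2 - 71, irreducible since 71 is squarefree > 1). For the top step, suppose √77 ∈ Q(√71), say √77 = c + d√71 with c, d ∈ Q. Squaring: 77 = c^2 + 71d^2 + 2cd√71. Since √71 ∉ Q this forces 2cd = 0. If d = 0 then √77 = c ∈ Q, contradicting 77 squarefree > 1. If c = 0 then 77 = 71d^2, so 71·77 = (71d)^2 is a perfect square in Q — but 71·77 = 5467 is not a perfect square (since 71 and 77 are distinct squarefree integers). Contradiction. Hence √77 ∉ Q(√71), so x^2 - 77 stays irreducible over Q(√71) and [Q(√71, √77) : Q(√71)] = 2. By the tower law, [Q(√71, √77) : Q] = 2 · 2 = 4.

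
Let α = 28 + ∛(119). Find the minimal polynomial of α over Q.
m_α(x) = x^3 - 84x^2 + 2352x - 22071

Set β = α - 28 = ∛(119), so β^3 = 119. Then (α - 28)^3 - 119 = 0, i.e. α is a root of g(x) = (x - 28)^3 - 119 = x^3 - 84x^2 + 2352x - 22071. Since g(x) = h(x - 28) where h(x) = x^3 - 119, and h is irreducible over Q (because 119 is not a perfect cube, so h has no rational root, and a monic cubic with no rational root is irreducible), g is also irreducible (irreducibility is preserved under the substitution x → x - 28). Hence m_α(x) = x^3 - 84x^2 + 2352x - 22071.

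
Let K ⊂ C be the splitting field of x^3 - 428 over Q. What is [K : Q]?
[K : Q] = 6

The roots of x^3 - 428 are ∛428, ω∛428, ω^2∛428 where ω = e^(2πi/3) is a primitive cube root of unity, so K = Q(∛428, ω). Now [Q(∛428):Q] = 3 (since 428 is not a perfect cube, x^3 - 428 is irreducible) and [Q(ω):Q] = 2. Both 2 and 3 divide [K:Q], and [K:Q] ≤ 3·2 = 6, so [K:Q] = 6. (Equivalently: Q(∛428) ⊂ R but ω ∉ R, so [K : Q(∛428)] = 2.)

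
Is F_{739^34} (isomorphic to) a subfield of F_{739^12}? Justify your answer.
No: F_{739^34} is not a subfield of F_{739^12}

F_{p^m} embeds in F_{p^n} iff m | n. Here 34 ∤ 12 (since 12 = 0·34 + 12 with remainder 12 ≠ 0), so F_{739^34} is not a subfield of F_{739^12}. Equivalently: if it were, the tower law would give 34 = [F_{739^34}:F_739] dividing [F_{739^12}:F_739] = 12, contradiction.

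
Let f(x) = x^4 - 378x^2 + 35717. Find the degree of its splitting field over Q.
[K : Q] = 4

Solving the quadratic in x^2: x^2 = (378 ± √(378^2 - 4·35717))/2 = (378 ± √16)/2 = (378 ± 4)/2, giving x^2 = 191 or x^2 = 187. So f(x) = (x^2 - 191)(x^2 - 187) and the roots of f are ±√191, ±√187. Hence the splitting field is K = Q(√191, √187). Since 191 and 187 are distinct squarefree integers > 1, their product 35717 is not a perfect square, so √187 ∉ Q(√191). By the tower law [K:Q] = [Q(√191,√187):Q(√191)] · [Q(√191):Q] = 2 · 2 = 4.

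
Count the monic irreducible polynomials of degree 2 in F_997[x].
There are 496506 monic irreducible polynomials of degree 2 over F_997

Each element of F_{997^2} that lies in no proper subfield is a root of exactly one monic irreducible of degree 2 over F_997, and each such polynomial has 2 distinct roots in F_{997^2}. By Möbius inversion the count is N_997(2) = (1/2) Σ_{d|2} μ(2/d) · 997^d = (1/2)(μ(2)·997^1 + μ(1)·997^2) = 993012/2 = 496506.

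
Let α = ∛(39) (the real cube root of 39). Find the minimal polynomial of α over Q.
m_α(x) = x^3 - 39

α satisfies α^3 = 39, so x^3 - 39 annihilates α. By the rational root test, a rational root p/q (in lowest terms) of x^3 - 39 would satisfy p^3 = 39 q^3, forcing q = 1 and p^3 = 39; but 39 is not a perfect cube, contradiction. A monic cubic over Q with no rational root is irreducible (any nontrivial factorization would include a linear factor). Hence x^3 - 39 is the minimal polynomial of α, and in particular [Q(α):Q] = 3.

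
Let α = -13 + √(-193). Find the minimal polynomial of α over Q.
m_α(x) = x^2 + 26x + 362

From α + 13 = √(-193), squaring gives (α + 13)^2 = -193, i.e. α^2 + 26α + 169 = -193, so α^2 + 26α + 362 = 0. The discriminant of x^2 + 26x + 362 is (26)^2 - 4·(362) = 676 - 1448 = -772, and 4·(-193) is not a perfect square in Q since -193 is squarefree and ≠ 1. Hence x^2 + 26x + 362 is irreducible over Q and is the minimal polynomial of α.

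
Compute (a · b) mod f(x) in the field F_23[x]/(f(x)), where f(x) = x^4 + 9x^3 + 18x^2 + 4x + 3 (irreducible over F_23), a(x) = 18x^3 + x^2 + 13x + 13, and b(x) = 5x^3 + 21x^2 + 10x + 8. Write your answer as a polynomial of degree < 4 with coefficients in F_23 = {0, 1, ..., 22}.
a · b ≡ 22x^3 + 11x^2 + 20 (mod f(x))

Multiply in F_23[x]: a(x)·b(x) = (18x^3 + x^2 + 13x + 13)·(5x^3 + 21x^2 + 10x + 8) = 21x^6 + 15x^5 + 13x^4 + 9x^3 + 20x^2 + 4x + 12. This has degree ≥ 4, so divide by f(x) over F_23: 21x^6 + 15x^5 + 13x^4 + 9x^3 + 20x^2 + 4x + 12 = (21x^2 + 10x + 5)·(x^4 + 9x^3 + 18x^2 + 4x + 3) + (22x^3 + 11x^2 + 20). Hence a·b ≡ 22x^3 + 11x^2 + 20 (mod f). (F_23[x]/(f) is a field with 23^4 = 279841 elements since f is irreducible of degree 4.)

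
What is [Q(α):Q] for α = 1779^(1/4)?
[Q(α):Q] = 4

α is a root of x^4 - 1779. By Eisenstein's criterion at the prime p = 3 (which divides the constant term 1779 but p^2 = 9 does not, since 1779 is squarefree), x^4 - 1779 is irreducible over Q. Hence [Q(α):Q] = 4.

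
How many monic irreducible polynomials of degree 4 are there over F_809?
There are 107086181220 monic irreducible polynomials of degree 4 over F_809

Each element of F_{809^4} that lies in no proper subfield is a root of exactly one monic irreducible of degree 4 over F_809, and each such polynomial has 4 distinct roots in F_{809^4}. By Möbius inversion the count is N_809(4) = (1/4) Σ_{d|4} μ(4/d) · 809^d = (1/4)(μ(4)·809^1 + μ(2)·809^2 + μ(1)·809^4) = 428344724880/4 = 107086181220.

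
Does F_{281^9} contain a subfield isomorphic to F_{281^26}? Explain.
No: F_{281^26} is not a subfield of F_{281^9}

F_{p^m} embeds in F_{p^n} iff m | n. Here 26 ∤ 9 (since 9 = 0·26 + 9 with remainder 9 ≠ 0), so F_{281^26} is not a subfield of F_{281^9}. Equivalently: if it were, the tower law would give 26 = [F_{281^26}:F_281] dividing [F_{281^9}:F_281] = 9, contradiction.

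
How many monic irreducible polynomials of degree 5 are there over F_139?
There are 10377768912 monic irreducible polynomials of degree 5 over F_139

Each element of F_{139^5} that lies in no proper subfield is a root of exactly one monic irreducible of degree 5 over F_139, and each such polynomial has 5 distinct roots in F_{139^5}. By Möbius inversion the count is N_139(5) = (1/5) Σ_{d|5} μ(5/d) · 139^d = (1/5)(μ(5)·139^1 + μ(1)·139^5) = 51888844560/5 = 10377768912.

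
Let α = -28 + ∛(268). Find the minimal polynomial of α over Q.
m_α(x) = x^3 + 84x^2 + 2352x + 21684

Set β = α + 28 = ∛(268), so β^3 = 268. Then (α + 28)^3 - 268 = 0, i.e. α is a root of g(x) = (x + 28)^3 - 268 = x^3 + 84x^2 + 2352x + 21684. Since g(x) = h(x + 28) where h(x) = x^3 - 268, and h is irreducible over Q (because 268 is not a perfect cube, so h has no rational root, and a monic cubic with no rational root is irreducible), g is also irreducible (irreducibility is preserved under the substitution x → x + 28). Hence m_α(x) = x^3 + 84x^2 + 2352x + 21684.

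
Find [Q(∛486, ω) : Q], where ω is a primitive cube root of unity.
[Q(∛486, ω) : Q] = 6

[Q(∛486):Q] = 3 (min poly x^3 - 486, irreducible since 486 is not a perfect cube). [Q(ω):Q] = 2 (min poly x^2 + x + 1). Since Q(∛486) ⊂ R and ω ∉ R, we have ω ∉ Q(∛486), so x^2 + x + 1 remains irreducible over Q(∛486) and [Q(∛486, ω) : Q(∛486)] = 2. By the tower law, [Q(∛486, ω) : Q] = 3 · 2 = 6. (In fact Q(∛486, ω) is the splitting field of x^3 - 486 over Q.)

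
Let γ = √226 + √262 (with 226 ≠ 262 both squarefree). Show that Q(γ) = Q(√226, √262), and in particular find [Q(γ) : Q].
[Q(γ) : Q] = 4 (equivalently, Q(γ) = Q(√226, √262))

Obviously Q(γ) ⊆ Q(√226, √262), and [Q(√226, √262):Q] = 4 (since 226, 262 are distinct squarefree integers > 1 with 59212 not a perfect square). To show equality we compute the minimal polynomial of γ. From γ = √226 + √262: γ^2 = 226 + 2√(59212) + 262 = 488 + 2√(59212), so γ^2 - 488 = 2√(59212); squaring, (γ^2 - 488)^2 = 4·59212, i.e. γ^4 - 976γ^2 + 238144 - 236848 = 0, i.e. γ^4 - 976γ^2 + 1296 = 0. So γ is a root of x^4 - 976x^2 + 1296. This polynomial is irreducible over Q: it has no rational root (each ±√226 ± √262 is irrational), and any factorization into two quadratics over Q would force √(59212) ∈ Q (pairing opposite roots) or √226, √262 ∈ Q (other pairings), all impossible. Hence [Q(γ):Q] = 4 = [Q(√226, √262):Q], so Q(γ) = Q(√226, √262).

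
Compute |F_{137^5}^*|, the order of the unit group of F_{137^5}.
|F_{137^5}^*| = 48261724456

F_{137^5} has 137^5 = 48261724457 elements; its multiplicative group consists of all nonzero elements, so |F_{137^5}^*| = 48261724457 - 1 = 48261724456. (It is cyclic since any finite subgroup of the multiplicative group of a field is cyclic.)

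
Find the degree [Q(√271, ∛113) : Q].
[Q(√271, ∛113) : Q] = 6

Let L = Q(√271, ∛113). Since Q(√271) ⊂ L and [Q(√271):Q] = 2, the tower law gives 2 | [L:Q]. Likewise Q(∛113) ⊂ L with [Q(∛113):Q] = 3 (because 113 is not a perfect cube), so 3 | [L:Q]. As gcd(2,3) = 1, [L:Q] is divisible by 6. Conversely L is generated over Q by √271 and ∛113, so [L:Q] ≤ 2·3 = 6. Therefore [Q(√271, ∛113) : Q] = 6.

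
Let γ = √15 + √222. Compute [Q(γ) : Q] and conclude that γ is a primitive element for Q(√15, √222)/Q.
[Q(γ) : Q] = 4 (equivalently, Q(γ) = Q(√15, √222))

Obviously Q(γ) ⊆ Q(√15, √222), and [Q(√15, √222):Q] = 4 (since 15, 222 are distinct squarefree integers > 1 with 3330 not a perfect square). To show equality we compute the minimal polynomial of γ. From γ = √15 + √222: γ^2 = 15 + 2√(3330) + 222 = 237 + 2√(3330), so γ^2 - 237 = 2√(3330); squaring, (γ^2 - 237)^2 = 4·3330, i.e. γ^4 - 474γ^2 + 56169 - 13320 = 0, i.e. γ^4 - 474γ^2 + 42849 = 0. So γ is a root of x^4 - 474x^2 + 42849. This polynomial is irreducible over Q: it has no rational root (each ±√15 ± √222 is irrational), and any factorization into two quadratics over Q would force √(3330) ∈ Q (pairing opposite roots) or √15, √222 ∈ Q (other pairings), all impossible. Hence [Q(γ):Q] = 4 = [Q(√15, √222):Q], so Q(γ) = Q(√15, √222).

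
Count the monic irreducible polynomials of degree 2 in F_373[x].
There are 69378 monic irreducible polynomials of degree 2 over F_373

Each element of F_{373^2} that lies in no proper subfield is a root of exactly one monic irreducible of degree 2 over F_373, and each such polynomial has 2 distinct roots in F_{373^2}. By Möbius inversion the count is N_373(2) = (1/2) Σ_{d|2} μ(2/d) · 373^d = (1/2)(μ(2)·373^1 + μ(1)·373^2) = 138756/2 = 69378.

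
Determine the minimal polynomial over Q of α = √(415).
m_α(x) = x^2 - 415

α satisfies α^2 - 415 = 0, so x^2 - 415 annihilates α. Since d = 415 is squarefree and ≠ 1, it is not a perfect square in Q, so x^2 - 415 has no rational root and is therefore irreducible over Q (a degree-2 polynomial over a field is irreducible iff it has no root). Hence m_α(x) = x^2 - 415.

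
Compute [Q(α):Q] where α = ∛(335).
[Q(α):Q] = 3

The minimal polynomial of α is x^3 - 335, irreducible over Q since 335 is not a perfect cube (so x^3 - 335 has no rational root). Hence [Q(α):Q] = deg(m_α) = 3.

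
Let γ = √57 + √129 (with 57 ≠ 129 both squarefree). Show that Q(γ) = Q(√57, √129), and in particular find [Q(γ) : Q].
[Q(γ) : Q] = 4 (equivalently, Q(γ) = Q(√57, √129))

Obviously Q(γ) ⊆ Q(√57, √129), and [Q(√57, √129):Q] = 4 (since 57, 129 are distinct squarefree integers > 1 with 7353 not a perfect square). To show equality we compute the minimal polynomial of γ. From γ = √57 + √129: γ^2 = 57 + 2√(7353) + 129 = 186 + 2√(7353), so γ^2 - 186 = 2√(7353); squaring, (γ^2 - 186)^2 = 4·7353, i.e. γ^4 - 372γ^2 + 34596 - 29412 = 0, i.e. γ^4 - 372γ^2 + 5184 = 0. So γ is a root of x^4 - 372x^2 + 5184. This polynomial is irreducible over Q: it has no rational root (each ±√57 ± √129 is irrational), and any factorization into two quadratics over Q would force √(7353) ∈ Q (pairing opposite roots) or √57, √129 ∈ Q (other pairings), all impossible. Hence [Q(γ):Q] = 4 = [Q(√57, √129):Q], so Q(γ) = Q(√57, √129).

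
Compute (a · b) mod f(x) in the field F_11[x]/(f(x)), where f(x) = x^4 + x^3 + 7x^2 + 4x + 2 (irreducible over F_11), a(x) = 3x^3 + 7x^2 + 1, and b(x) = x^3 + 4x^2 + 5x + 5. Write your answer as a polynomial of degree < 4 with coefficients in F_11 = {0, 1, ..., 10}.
a · b ≡ 9x^3 + 4x^2 + 4x + 4 (mod f(x))

Multiply in F_11[x]: a(x)·b(x) = (3x^3 + 7x^2 + 1)·(x^3 + 4x^2 + 5x + 5) = 3x^6 + 8x^5 + 10x^4 + 7x^3 + 6x^2 + 5x + 5. This has degree ≥ 4, so divide by f(x) over F_11: 3x^6 + 8x^5 + 10x^4 + 7x^3 + 6x^2 + 5x + 5 = (3x^2 + 5x + 6)·(x^4 + x^3 + 7x^2 + 4x + 2) + (9x^3 + 4x^2 + 4x + 4). Hence a·b ≡ 9x^3 + 4x^2 + 4x + 4 (mod f). (F_11[x]/(f) is a field with 11^4 = 14641 elements since f is irreducible of degree 4.)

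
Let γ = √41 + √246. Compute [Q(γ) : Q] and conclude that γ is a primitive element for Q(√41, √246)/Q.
[Q(γ) : Q] = 4 (equivalently, Q(γ) = Q(√41, √246))

Obviously Q(γ) ⊆ Q(√41, √246), and [Q(√41, √246):Q] = 4 (since 41, 246 are distinct squarefree integers > 1 with 10086 not a perfect square). To show equality we compute the minimal polynomial of γ. From γ = √41 + √246: γ^2 = 41 + 2√(10086) + 246 = 287 + 2√(10086), so γ^2 - 287 = 2√(10086); squaring, (γ^2 - 287)^2 = 4·10086, i.e. γ^4 - 574γ^2 + 82369 - 40344 = 0, i.e. γ^4 - 574γ^2 + 42025 = 0. So γ is a root of x^4 - 574x^2 + 42025. This polynomial is irreducible over Q: it has no rational root (each ±√41 ± √246 is irrational), and any factorization into two quadratics over Q would force √(10086) ∈ Q (pairing opposite roots) or √41, √246 ∈ Q (other pairings), all impossible. Hence [Q(γ):Q] = 4 = [Q(√41, √246):Q], so Q(γ) = Q(√41, √246).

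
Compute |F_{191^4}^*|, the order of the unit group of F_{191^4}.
|F_{191^4}^*| = 1330863360

F_{191^4} has 191^4 = 1330863361 elements; its multiplicative group consists of all nonzero elements, so |F_{191^4}^*| = 1330863361 - 1 = 1330863360. (It is cyclic since any finite subgroup of the multiplicative group of a field is cyclic.)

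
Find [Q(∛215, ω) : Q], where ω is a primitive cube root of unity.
[Q(∛215, ω) : Q] = 6

[Q(∛215):Q] = 3 (min poly x^3 - 215, irreducible since 215 is not a perfect cube). [Q(ω):Q] = 2 (min poly x^2 + x + 1). Since Q(∛215) ⊂ R and ω ∉ R, we have ω ∉ Q(∛215), so x^2 + x + 1 remains irreducible over Q(∛215) and [Q(∛215, ω) : Q(∛215)] = 2. By the tower law, [Q(∛215, ω) : Q] = 3 · 2 = 6. (In fact Q(∛215, ω) is the splitting field of x^3 - 215 over Q.)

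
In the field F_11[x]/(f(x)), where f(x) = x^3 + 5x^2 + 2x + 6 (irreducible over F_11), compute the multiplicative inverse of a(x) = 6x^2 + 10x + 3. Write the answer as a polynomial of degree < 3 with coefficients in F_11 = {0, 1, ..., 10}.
a(x)^(-1) ≡ 2x^2 + 4x + 5 (mod f(x))

Since f is irreducible over F_11, F_11[x]/(f) is a field and a(x) ≠ 0 has an inverse. Apply the extended Euclidean algorithm to f(x) and a(x) in F_11[x]: f(x) = (2x + 3)·a(x) + (10x + 8);  a(x) = (5x + 8)·(10x + 8) + (5). The last nonzero remainder is the constant 5 = gcd(f, a) in F_11. Back-substituting through the division chain expresses 5 = s(x)·a(x) + t(x)·f(x) with s(x) ≡ 10x^2 + 9x + 3 (mod f), so (10x^2 + 9x + 3)·a(x) ≡ 5 (mod f). Multiplying by 5^(-1) ≡ 9 in F_11 gives a(x)^(-1) ≡ 9·(10x^2 + 9x + 3) ≡ 2x^2 + 4x + 5 (mod f). Check: (6x^2 + 10x + 3)·(2x^2 + 4x + 5) = x^4 + 10x^2 + 7x + 4 ≡ 1 (mod x^3 + 5x^2 + 2x + 6).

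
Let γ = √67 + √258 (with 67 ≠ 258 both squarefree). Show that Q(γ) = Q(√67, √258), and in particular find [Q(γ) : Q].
[Q(γ) : Q] = 4 (equivalently, Q(γ) = Q(√67, √258))

Obviously Q(γ) ⊆ Q(√67, √258), and [Q(√67, √258):Q] = 4 (since 67, 258 are distinct squarefree integers > 1 with 17286 not a perfect square). To show equality we compute the minimal polynomial of γ. From γ = √67 + √258: γ^2 = 67 + 2√(17286) + 258 = 325 + 2√(17286), so γ^2 - 325 = 2√(17286); squaring, (γ^2 - 325)^2 = 4·17286, i.e. γ^4 - 650γ^2 + 105625 - 69144 = 0, i.e. γ^4 - 650γ^2 + 36481 = 0. So γ is a root of x^4 - 650x^2 + 36481. This polynomial is irreducible over Q: it has no rational root (each ±√67 ± √258 is irrational), and any factorization into two quadratics over Q would force √(17286) ∈ Q (pairing opposite roots) or √67, √258 ∈ Q (other pairings), all impossible. Hence [Q(γ):Q] = 4 = [Q(√67, √258):Q], so Q(γ) = Q(√67, √258).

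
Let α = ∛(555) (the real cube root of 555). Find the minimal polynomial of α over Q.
m_α(x) = x^3 - 555

α satisfies α^3 = 555, so x^3 - 555 annihilates α. By the rational root test, a rational root p/q (in lowest terms) of x^3 - 555 would satisfy p^3 = 555 q^3, forcing q = 1 and p^3 = 555; but 555 is not a perfect cube, contradiction. A monic cubic over Q with no rational root is irreducible (any nontrivial factorization would include a linear factor). Hence x^3 - 555 is the minimal polynomial of α, and in particular [Q(α):Q] = 3.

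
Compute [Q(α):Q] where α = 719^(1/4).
[Q(α):Q] = 4

α is a root of x^4 - 719. By Eisenstein's criterion at the prime p = 719 (which divides the constant term 719 but p^2 = 516961 does not, since 719 is squarefree), x^4 - 719 is irreducible over Q. Hence [Q(α):Q] = 4.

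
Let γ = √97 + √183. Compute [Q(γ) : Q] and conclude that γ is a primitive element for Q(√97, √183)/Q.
[Q(γ) : Q] = 4 (equivalently, Q(γ) = Q(√97, √183))

Obviously Q(γ) ⊆ Q(√97, √183), and [Q(√97, √183):Q] = 4 (since 97, 183 are distinct squarefree integers > 1 with 17751 not a perfect square). To show equality we compute the minimal polynomial of γ. From γ = √97 + √183: γ^2 = 97 + 2√(17751) + 183 = 280 + 2√(17751), so γ^2 - 280 = 2√(17751); squaring, (γ^2 - 280)^2 = 4·17751, i.e. γ^4 - 560γ^2 + 78400 - 71004 = 0, i.e. γ^4 - 560γ^2 + 7396 = 0. So γ is a root of x^4 - 560x^2 + 7396. This polynomial is irreducible over Q: it has no rational root (each ±√97 ± √183 is irrational), and any factorization into two quadratics over Q would force √(17751) ∈ Q (pairing opposite roots) or √97, √183 ∈ Q (other pairings), all impossible. Hence [Q(γ):Q] = 4 = [Q(√97, √183):Q], so Q(γ) = Q(√97, √183).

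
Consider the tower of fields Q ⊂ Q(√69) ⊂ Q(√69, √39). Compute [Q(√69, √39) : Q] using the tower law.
[Q(√69, √39) : Q] = 4

[Q(√69):Q] = 2 (min poly x^2 - 69, irreducible since 69 is squarefree > 1). For the top step, suppose √39 ∈ Q(√69), say √39 = c + d√69 with c, d ∈ Q. Squaring: 39 = c^2 + 69d^2 + 2cd√69. Since √69 ∉ Q this forces 2cd = 0. If d = 0 then √39 = c ∈ Q, contradicting 39 squarefree > 1. If c = 0 then 39 = 69d^2, so 69·39 = (69d)^2 is a perfect square in Q — but 69·39 = 2691 is not a perfect square (since 69 and 39 are distinct squarefree integers). Contradiction. Hence √39 ∉ Q(√69), so x^2 - 39 stays irreducible over Q(√69) and [Q(√69, √39) : Q(√69)] = 2. By the tower law, [Q(√69, √39) : Q] = 2 · 2 = 4.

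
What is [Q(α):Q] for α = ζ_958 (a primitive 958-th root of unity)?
[Q(α):Q] = 478

The minimal polynomial of ζ_958 over Q is the 958-th cyclotomic polynomial Φ_958(x), which is irreducible over Q and has degree φ(958) = 478. Hence [Q(α):Q] = φ(958) = 478.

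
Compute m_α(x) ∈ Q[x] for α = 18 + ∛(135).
m_α(x) = x^3 - 54x^2 + 972x - 5967

Set β = α - 18 = ∛(135), so β^3 = 135. Then (α - 18)^3 - 135 = 0, i.e. α is a root of g(x) = (x - 18)^3 - 135 = x^3 - 54x^2 + 972x - 5967. Since g(x) = h(x - 18) where h(x) = x^3 - 135, and h is irreducible over Q (because 135 is not a perfect cube, so h has no rational root, and a monic cubic with no rational root is irreducible), g is also irreducible (irreducibility is preserved under the substitution x → x - 18). Hence m_α(x) = x^3 - 54x^2 + 972x - 5967.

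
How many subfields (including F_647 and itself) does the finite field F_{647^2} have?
F_{647^2} has 2 subfields

The subfields of F_{p^n} are exactly the fields F_{p^d} for d | n (each is the fixed field of the unique index-d subgroup of Gal(F_{p^n}/F_p) ≅ Z/nZ). The divisors of n = 2 are {1, 2}, giving 2 subfields: F_{647^1}, F_{647^2}.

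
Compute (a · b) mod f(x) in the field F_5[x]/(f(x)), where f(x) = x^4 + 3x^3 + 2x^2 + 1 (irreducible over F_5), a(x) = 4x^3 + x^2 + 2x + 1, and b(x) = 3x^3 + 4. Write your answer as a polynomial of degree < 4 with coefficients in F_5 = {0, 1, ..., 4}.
a · b ≡ 2x^3 + x + 3 (mod f(x))

Multiply in F_5[x]: a(x)·b(x) = (4x^3 + x^2 + 2x + 1)·(3x^3 + 4) = 2x^6 + 3x^5 + x^4 + 4x^3 + 4x^2 + 3x + 4. This has degree ≥ 4, so divide by f(x) over F_5: 2x^6 + 3x^5 + x^4 + 4x^3 + 4x^2 + 3x + 4 = (2x^2 + 2x + 1)·(x^4 + 3x^3 + 2x^2 + 1) + (2x^3 + x + 3). Hence a·b ≡ 2x^3 + x + 3 (mod f). (F_5[x]/(f) is a field with 5^4 = 625 elements since f is irreducible of degree 4.)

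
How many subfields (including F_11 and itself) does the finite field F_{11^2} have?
F_{11^2} has 2 subfields

The subfields of F_{p^n} are exactly the fields F_{p^d} for d | n (each is the fixed field of the unique index-d subgroup of Gal(F_{p^n}/F_p) ≅ Z/nZ). The divisors of n = 2 are {1, 2}, giving 2 subfields: F_{11^1}, F_{11^2}.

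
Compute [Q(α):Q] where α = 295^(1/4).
[Q(α):Q] = 4

α is a root of x^4 - 295. By Eisenstein's criterion at the prime p = 5 (which divides the constant term 295 but p^2 = 25 does not, since 295 is squarefree), x^4 - 295 is irreducible over Q. Hence [Q(α):Q] = 4.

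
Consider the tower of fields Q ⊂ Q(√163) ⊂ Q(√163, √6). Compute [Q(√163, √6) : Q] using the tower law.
[Q(√163, √6) : Q] = 4

[Q(√163):Q] = 2 (min poly x^2 - 163, irreducible since 163 is squarefree > 1). For the top step, suppose √6 ∈ Q(√163), say √6 = c + d√163 with c, d ∈ Q. Squaring: 6 = c^2 + 163d^2 + 2cd√163. Since √163 ∉ Q this forces 2cd = 0. If d = 0 then √6 = c ∈ Q, contradicting 6 squarefree > 1. If c = 0 then 6 = 163d^2, so 163·6 = (163d)^2 is a perfect square in Q — but 163·6 = 978 is not a perfect square (since 163 and 6 are distinct squarefree integers). Contradiction. Hence √6 ∉ Q(√163), so x^2 - 6 stays irreducible over Q(√163) and [Q(√163, √6) : Q(√163)] = 2. By the tower law, [Q(√163, √6) : Q] = 2 · 2 = 4.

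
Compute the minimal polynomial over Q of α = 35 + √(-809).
m_α(x) = x^2 - 70x + 2034

From α - 35 = √(-809), squaring gives (α - 35)^2 = -809, i.e. α^2 - 70α + 1225 = -809, so α^2 - 70α + 2034 = 0. The discriminant of x^2 - 70x + 2034 is (-70)^2 - 4·(2034) = 4900 - 8136 = -3236, and 4·(-809) is not a perfect square in Q since -809 is squarefree and ≠ 1. Hence x^2 - 70x + 2034 is irreducible over Q and is the minimal polynomial of α.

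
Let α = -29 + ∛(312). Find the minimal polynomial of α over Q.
m_α(x) = x^3 + 87x^2 + 2523x + 24077

Set β = α + 29 = ∛(312), so β^3 = 312. Then (α + 29)^3 - 312 = 0, i.e. α is a root of g(x) = (x + 29)^3 - 312 = x^3 + 87x^2 + 2523x + 24077. Since g(x) = h(x + 29) where h(x) = x^3 - 312, and h is irreducible over Q (because 312 is not a perfect cube, so h has no rational root, and a monic cubic with no rational root is irreducible), g is also irreducible (irreducibility is preserved under the substitution x → x + 29). Hence m_α(x) = x^3 + 87x^2 + 2523x + 24077.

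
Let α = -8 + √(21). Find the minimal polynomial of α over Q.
m_α(x) = x^2 + 16x + 43

From α + 8 = √(21), squaring gives (α + 8)^2 = 21, i.e. α^2 + 16α + 64 = 21, so α^2 + 16α + 43 = 0. The discriminant of x^2 + 16x + 43 is (16)^2 - 4·(43) = 256 - 172 = 84, and 4·(21) is not a perfect square in Q since 21 is squarefree and ≠ 1. Hence x^2 + 16x + 43 is irreducible over Q and is the minimal polynomial of α.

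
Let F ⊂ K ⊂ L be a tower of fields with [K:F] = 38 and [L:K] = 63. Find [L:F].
[L:F] = 2394

The tower law says that for any tower of field extensions F ⊂ K ⊂ L with finite degrees, [L:F] = [L:K] · [K:F]. Here this gives [L:F] = 63 · 38 = 2394.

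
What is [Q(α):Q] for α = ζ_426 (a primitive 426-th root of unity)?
[Q(α):Q] = 140

The minimal polynomial of ζ_426 over Q is the 426-th cyclotomic polynomial Φ_426(x), which is irreducible over Q and has degree φ(426) = 140. Hence [Q(α):Q] = φ(426) = 140.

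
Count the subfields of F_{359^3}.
F_{359^3} has 2 subfields

The subfields of F_{p^n} are exactly the fields F_{p^d} for d | n (each is the fixed field of the unique index-d subgroup of Gal(F_{p^n}/F_p) ≅ Z/nZ). The divisors of n = 3 are {1, 3}, giving 2 subfields: F_{359^1}, F_{359^3}.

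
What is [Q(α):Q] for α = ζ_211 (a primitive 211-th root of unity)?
[Q(α):Q] = 210

The minimal polynomial of ζ_211 over Q is the 211-th cyclotomic polynomial Φ_211(x), which is irreducible over Q and has degree φ(211) = 210. Hence [Q(α):Q] = φ(211) = 210.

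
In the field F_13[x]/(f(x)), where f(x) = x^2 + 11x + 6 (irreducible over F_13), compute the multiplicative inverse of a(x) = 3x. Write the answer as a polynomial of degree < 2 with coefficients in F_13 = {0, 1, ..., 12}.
a(x)^(-1) ≡ 5x + 3 (mod f(x))

Since f is irreducible over F_13, F_13[x]/(f) is a field and a(x) ≠ 0 has an inverse. Apply the extended Euclidean algorithm to f(x) and a(x) in F_13[x]: f(x) = (9x + 8)·a(x) + (6). The last nonzero remainder is the constant 6 = gcd(f, a) in F_13. Back-substituting through the division chain expresses 6 = s(x)·a(x) + t(x)·f(x) with s(x) ≡ 4x + 5 (mod f), so (4x + 5)·a(x) ≡ 6 (mod f). Multiplying by 6^(-1) ≡ 11 in F_13 gives a(x)^(-1) ≡ 11·(4x + 5) ≡ 5x + 3 (mod f). Check: (3x)·(5x + 3) = 2x^2 + 9x ≡ 1 (mod x^2 + 11x + 6).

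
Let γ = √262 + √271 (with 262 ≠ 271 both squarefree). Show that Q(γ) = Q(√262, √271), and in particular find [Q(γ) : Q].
[Q(γ) : Q] = 4 (equivalently, Q(γ) = Q(√262, √271))

Obviously Q(γ) ⊆ Q(√262, √271), and [Q(√262, √271):Q] = 4 (since 262, 271 are distinct squarefree integers > 1 with 71002 not a perfect square). To show equality we compute the minimal polynomial of γ. From γ = √262 + √271: γ^2 = 262 + 2√(71002) + 271 = 533 + 2√(71002), so γ^2 - 533 = 2√(71002); squaring, (γ^2 - 533)^2 = 4·71002, i.e. γ^4 - 1066γ^2 + 284089 - 284008 = 0, i.e. γ^4 - 1066γ^2 + 81 = 0. So γ is a root of x^4 - 1066x^2 + 81. This polynomial is irreducible over Q: it has no rational root (each ±√262 ± √271 is irrational), and any factorization into two quadratics over Q would force √(71002) ∈ Q (pairing opposite roots) or √262, √271 ∈ Q (other pairings), all impossible. Hence [Q(γ):Q] = 4 = [Q(√262, √271):Q], so Q(γ) = Q(√262, √271).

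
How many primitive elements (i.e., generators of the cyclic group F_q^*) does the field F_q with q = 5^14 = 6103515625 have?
There are φ(6103515624) = 1959874560 primitive elements

F_q^* is cyclic of order q - 1 = 6103515624. A cyclic group of order m has exactly φ(m) generators. Here m = 6103515624 = 2^3 · 3 · 29 · 449 · 19531, so the number of primitive elements is φ(6103515624) = 1959874560.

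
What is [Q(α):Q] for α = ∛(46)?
[Q(α):Q] = 3

The minimal polynomial of α is x^3 - 46, irreducible over Q since 46 is not a perfect cube (so x^3 - 46 has no rational root). Hence [Q(α):Q] = deg(m_α) = 3.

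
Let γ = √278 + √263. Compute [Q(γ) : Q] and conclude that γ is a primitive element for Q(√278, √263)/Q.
[Q(γ) : Q] = 4 (equivalently, Q(γ) = Q(√278, √263))

Obviously Q(γ) ⊆ Q(√278, √263), and [Q(√278, √263):Q] = 4 (since 278, 263 are distinct squarefree integers > 1 with 73114 not a perfect square). To show equality we compute the minimal polynomial of γ. From γ = √278 + √263: γ^2 = 278 + 2√(73114) + 263 = 541 + 2√(73114), so γ^2 - 541 = 2√(73114); squaring, (γ^2 - 541)^2 = 4·73114, i.e. γ^4 - 1082γ^2 + 292681 - 292456 = 0, i.e. γ^4 - 1082γ^2 + 225 = 0. So γ is a root of x^4 - 1082x^2 + 225. This polynomial is irreducible over Q: it has no rational root (each ±√278 ± √263 is irrational), and any factorization into two quadratics over Q would force √(73114) ∈ Q (pairing opposite roots) or √278, √263 ∈ Q (other pairings), all impossible. Hence [Q(γ):Q] = 4 = [Q(√278, √263):Q], so Q(γ) = Q(√278, √263).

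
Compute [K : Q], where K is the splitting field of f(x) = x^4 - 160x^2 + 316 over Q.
[K : Q] = 4

Solving the quadratic in x^2: x^2 = (160 ± √(160^2 - 4·316))/2 = (160 ± √24336)/2 = (160 ± 156)/2, giving x^2 = 2 or x^2 = 158. So f(x) = (x^2 - 2)(x^2 - 158) and the roots of f are ±√2, ±√158. Hence the splitting field is K = Q(√2, √158). Since 2 and 158 are distinct squarefree integers > 1, their product 316 is not a perfect square, so √158 ∉ Q(√2). By the tower law [K:Q] = [Q(√2,√158):Q(√2)] · [Q(√2):Q] = 2 · 2 = 4.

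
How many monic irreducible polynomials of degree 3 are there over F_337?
There are 12757472 monic irreducible polynomials of degree 3 over F_337

Each element of F_{337^3} that lies in no proper subfield is a root of exactly one monic irreducible of degree 3 over F_337, and each such polynomial has 3 distinct roots in F_{337^3}. By Möbius inversion the count is N_337(3) = (1/3) Σ_{d|3} μ(3/d) · 337^d = (1/3)(μ(3)·337^1 + μ(1)·337^3) = 38272416/3 = 12757472.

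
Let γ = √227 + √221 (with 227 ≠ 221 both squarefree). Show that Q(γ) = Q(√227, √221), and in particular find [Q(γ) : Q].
[Q(γ) : Q] = 4 (equivalently, Q(γ) = Q(√227, √221))

Obviously Q(γ) ⊆ Q(√227, √221), and [Q(√227, √221):Q] = 4 (since 227, 221 are distinct squarefree integers > 1 with 50167 not a perfect square). To show equality we compute the minimal polynomial of γ. From γ = √227 + √221: γ^2 = 227 + 2√(50167) + 221 = 448 + 2√(50167), so γ^2 - 448 = 2√(50167); squaring, (γ^2 - 448)^2 = 4·50167, i.e. γ^4 - 896γ^2 + 200704 - 200668 = 0, i.e. γ^4 - 896γ^2 + 36 = 0. So γ is a root of x^4 - 896x^2 + 36. This polynomial is irreducible over Q: it has no rational root (each ±√227 ± √221 is irrational), and any factorization into two quadratics over Q would force √(50167) ∈ Q (pairing opposite roots) or √227, √221 ∈ Q (other pairings), all impossible. Hence [Q(γ):Q] = 4 = [Q(√227, √221):Q], so Q(γ) = Q(√227, √221).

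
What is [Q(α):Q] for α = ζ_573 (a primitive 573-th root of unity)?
[Q(α):Q] = 380

The minimal polynomial of ζ_573 over Q is the 573-th cyclotomic polynomial Φ_573(x), which is irreducible over Q and has degree φ(573) = 380. Hence [Q(α):Q] = φ(573) = 380.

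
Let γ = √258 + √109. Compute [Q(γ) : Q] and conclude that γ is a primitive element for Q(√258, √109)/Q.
[Q(γ) : Q] = 4 (equivalently, Q(γ) = Q(√258, √109))

Obviously Q(γ) ⊆ Q(√258, √109), and [Q(√258, √109):Q] = 4 (since 258, 109 are distinct squarefree integers > 1 with 28122 not a perfect square). To show equality we compute the minimal polynomial of γ. From γ = √258 + √109: γ^2 = 258 + 2√(28122) + 109 = 367 + 2√(28122), so γ^2 - 367 = 2√(28122); squaring, (γ^2 - 367)^2 = 4·28122, i.e. γ^4 - 734γ^2 + 134689 - 112488 = 0, i.e. γ^4 - 734γ^2 + 22201 = 0. So γ is a root of x^4 - 734x^2 + 22201. This polynomial is irreducible over Q: it has no rational root (each ±√258 ± √109 is irrational), and any factorization into two quadratics over Q would force √(28122) ∈ Q (pairing opposite roots) or √258, √109 ∈ Q (other pairings), all impossible. Hence [Q(γ):Q] = 4 = [Q(√258, √109):Q], so Q(γ) = Q(√258, √109).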